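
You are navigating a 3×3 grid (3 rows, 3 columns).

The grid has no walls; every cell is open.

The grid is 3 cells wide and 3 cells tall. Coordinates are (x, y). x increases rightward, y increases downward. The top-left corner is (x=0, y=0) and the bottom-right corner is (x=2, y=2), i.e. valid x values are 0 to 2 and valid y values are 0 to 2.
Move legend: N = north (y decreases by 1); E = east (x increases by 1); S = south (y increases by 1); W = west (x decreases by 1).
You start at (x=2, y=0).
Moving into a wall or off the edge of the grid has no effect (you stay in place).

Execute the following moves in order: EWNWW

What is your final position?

Start: (x=2, y=0)
  E (east): blocked, stay at (x=2, y=0)
  W (west): (x=2, y=0) -> (x=1, y=0)
  N (north): blocked, stay at (x=1, y=0)
  W (west): (x=1, y=0) -> (x=0, y=0)
  W (west): blocked, stay at (x=0, y=0)
Final: (x=0, y=0)

Answer: Final position: (x=0, y=0)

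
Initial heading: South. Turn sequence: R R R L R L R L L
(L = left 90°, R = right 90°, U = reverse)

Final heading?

Start: South
  R (right (90° clockwise)) -> West
  R (right (90° clockwise)) -> North
  R (right (90° clockwise)) -> East
  L (left (90° counter-clockwise)) -> North
  R (right (90° clockwise)) -> East
  L (left (90° counter-clockwise)) -> North
  R (right (90° clockwise)) -> East
  L (left (90° counter-clockwise)) -> North
  L (left (90° counter-clockwise)) -> West
Final: West

Answer: Final heading: West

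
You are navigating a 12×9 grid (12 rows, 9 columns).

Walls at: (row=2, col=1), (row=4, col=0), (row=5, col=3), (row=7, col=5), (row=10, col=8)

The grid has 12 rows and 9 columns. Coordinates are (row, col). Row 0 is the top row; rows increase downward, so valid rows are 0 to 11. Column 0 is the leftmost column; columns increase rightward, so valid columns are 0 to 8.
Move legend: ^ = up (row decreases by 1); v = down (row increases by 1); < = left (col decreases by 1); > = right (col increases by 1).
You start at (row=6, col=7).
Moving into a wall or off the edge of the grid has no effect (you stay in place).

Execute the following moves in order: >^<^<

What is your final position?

Answer: Final position: (row=4, col=6)

Derivation:
Start: (row=6, col=7)
  > (right): (row=6, col=7) -> (row=6, col=8)
  ^ (up): (row=6, col=8) -> (row=5, col=8)
  < (left): (row=5, col=8) -> (row=5, col=7)
  ^ (up): (row=5, col=7) -> (row=4, col=7)
  < (left): (row=4, col=7) -> (row=4, col=6)
Final: (row=4, col=6)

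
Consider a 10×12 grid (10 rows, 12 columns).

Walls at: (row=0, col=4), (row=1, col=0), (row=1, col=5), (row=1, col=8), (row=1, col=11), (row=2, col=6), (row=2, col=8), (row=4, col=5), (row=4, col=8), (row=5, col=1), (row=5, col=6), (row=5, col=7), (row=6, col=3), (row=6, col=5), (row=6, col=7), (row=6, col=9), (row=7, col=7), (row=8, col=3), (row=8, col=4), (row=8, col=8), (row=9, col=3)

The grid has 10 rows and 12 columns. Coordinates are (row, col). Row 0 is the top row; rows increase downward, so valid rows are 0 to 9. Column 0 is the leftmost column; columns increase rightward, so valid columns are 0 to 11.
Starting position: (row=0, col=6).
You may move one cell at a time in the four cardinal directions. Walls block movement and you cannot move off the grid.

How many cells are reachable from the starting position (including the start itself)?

Answer: Reachable cells: 99

Derivation:
BFS flood-fill from (row=0, col=6):
  Distance 0: (row=0, col=6)
  Distance 1: (row=0, col=5), (row=0, col=7), (row=1, col=6)
  Distance 2: (row=0, col=8), (row=1, col=7)
  Distance 3: (row=0, col=9), (row=2, col=7)
  Distance 4: (row=0, col=10), (row=1, col=9), (row=3, col=7)
  Distance 5: (row=0, col=11), (row=1, col=10), (row=2, col=9), (row=3, col=6), (row=3, col=8), (row=4, col=7)
  Distance 6: (row=2, col=10), (row=3, col=5), (row=3, col=9), (row=4, col=6)
  Distance 7: (row=2, col=5), (row=2, col=11), (row=3, col=4), (row=3, col=10), (row=4, col=9)
  Distance 8: (row=2, col=4), (row=3, col=3), (row=3, col=11), (row=4, col=4), (row=4, col=10), (row=5, col=9)
  Distance 9: (row=1, col=4), (row=2, col=3), (row=3, col=2), (row=4, col=3), (row=4, col=11), (row=5, col=4), (row=5, col=8), (row=5, col=10)
  Distance 10: (row=1, col=3), (row=2, col=2), (row=3, col=1), (row=4, col=2), (row=5, col=3), (row=5, col=5), (row=5, col=11), (row=6, col=4), (row=6, col=8), (row=6, col=10)
  Distance 11: (row=0, col=3), (row=1, col=2), (row=2, col=1), (row=3, col=0), (row=4, col=1), (row=5, col=2), (row=6, col=11), (row=7, col=4), (row=7, col=8), (row=7, col=10)
  Distance 12: (row=0, col=2), (row=1, col=1), (row=2, col=0), (row=4, col=0), (row=6, col=2), (row=7, col=3), (row=7, col=5), (row=7, col=9), (row=7, col=11), (row=8, col=10)
  Distance 13: (row=0, col=1), (row=5, col=0), (row=6, col=1), (row=7, col=2), (row=7, col=6), (row=8, col=5), (row=8, col=9), (row=8, col=11), (row=9, col=10)
  Distance 14: (row=0, col=0), (row=6, col=0), (row=6, col=6), (row=7, col=1), (row=8, col=2), (row=8, col=6), (row=9, col=5), (row=9, col=9), (row=9, col=11)
  Distance 15: (row=7, col=0), (row=8, col=1), (row=8, col=7), (row=9, col=2), (row=9, col=4), (row=9, col=6), (row=9, col=8)
  Distance 16: (row=8, col=0), (row=9, col=1), (row=9, col=7)
  Distance 17: (row=9, col=0)
Total reachable: 99 (grid has 99 open cells total)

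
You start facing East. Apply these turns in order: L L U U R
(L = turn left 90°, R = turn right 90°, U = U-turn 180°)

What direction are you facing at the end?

Answer: Final heading: North

Derivation:
Start: East
  L (left (90° counter-clockwise)) -> North
  L (left (90° counter-clockwise)) -> West
  U (U-turn (180°)) -> East
  U (U-turn (180°)) -> West
  R (right (90° clockwise)) -> North
Final: North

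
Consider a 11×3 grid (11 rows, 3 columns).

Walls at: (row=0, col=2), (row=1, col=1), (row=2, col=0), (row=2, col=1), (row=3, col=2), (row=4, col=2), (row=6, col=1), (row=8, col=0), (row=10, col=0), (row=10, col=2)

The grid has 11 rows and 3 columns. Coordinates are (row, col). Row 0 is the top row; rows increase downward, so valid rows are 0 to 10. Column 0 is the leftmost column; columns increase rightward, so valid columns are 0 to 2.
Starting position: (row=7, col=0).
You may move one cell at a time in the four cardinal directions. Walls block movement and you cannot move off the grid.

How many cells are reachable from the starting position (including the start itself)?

Answer: Reachable cells: 18

Derivation:
BFS flood-fill from (row=7, col=0):
  Distance 0: (row=7, col=0)
  Distance 1: (row=6, col=0), (row=7, col=1)
  Distance 2: (row=5, col=0), (row=7, col=2), (row=8, col=1)
  Distance 3: (row=4, col=0), (row=5, col=1), (row=6, col=2), (row=8, col=2), (row=9, col=1)
  Distance 4: (row=3, col=0), (row=4, col=1), (row=5, col=2), (row=9, col=0), (row=9, col=2), (row=10, col=1)
  Distance 5: (row=3, col=1)
Total reachable: 18 (grid has 23 open cells total)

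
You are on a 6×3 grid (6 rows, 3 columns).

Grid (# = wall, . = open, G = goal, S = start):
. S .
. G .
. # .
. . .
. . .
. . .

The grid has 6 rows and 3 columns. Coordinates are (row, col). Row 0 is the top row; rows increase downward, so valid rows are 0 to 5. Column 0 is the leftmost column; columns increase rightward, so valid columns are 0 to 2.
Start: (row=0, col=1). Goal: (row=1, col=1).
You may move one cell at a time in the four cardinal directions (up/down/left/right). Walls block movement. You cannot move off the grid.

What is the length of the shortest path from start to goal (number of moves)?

Answer: Shortest path length: 1

Derivation:
BFS from (row=0, col=1) until reaching (row=1, col=1):
  Distance 0: (row=0, col=1)
  Distance 1: (row=0, col=0), (row=0, col=2), (row=1, col=1)  <- goal reached here
One shortest path (1 moves): (row=0, col=1) -> (row=1, col=1)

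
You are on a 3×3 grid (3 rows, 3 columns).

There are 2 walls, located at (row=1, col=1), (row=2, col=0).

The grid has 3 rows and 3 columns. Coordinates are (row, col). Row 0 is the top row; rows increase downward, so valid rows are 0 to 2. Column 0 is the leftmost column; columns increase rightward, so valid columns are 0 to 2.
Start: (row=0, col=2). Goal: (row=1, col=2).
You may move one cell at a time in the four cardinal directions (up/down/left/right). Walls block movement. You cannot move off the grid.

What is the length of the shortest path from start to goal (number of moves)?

Answer: Shortest path length: 1

Derivation:
BFS from (row=0, col=2) until reaching (row=1, col=2):
  Distance 0: (row=0, col=2)
  Distance 1: (row=0, col=1), (row=1, col=2)  <- goal reached here
One shortest path (1 moves): (row=0, col=2) -> (row=1, col=2)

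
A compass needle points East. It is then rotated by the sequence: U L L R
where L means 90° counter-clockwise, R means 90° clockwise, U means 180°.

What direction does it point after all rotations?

Answer: Final heading: South

Derivation:
Start: East
  U (U-turn (180°)) -> West
  L (left (90° counter-clockwise)) -> South
  L (left (90° counter-clockwise)) -> East
  R (right (90° clockwise)) -> South
Final: South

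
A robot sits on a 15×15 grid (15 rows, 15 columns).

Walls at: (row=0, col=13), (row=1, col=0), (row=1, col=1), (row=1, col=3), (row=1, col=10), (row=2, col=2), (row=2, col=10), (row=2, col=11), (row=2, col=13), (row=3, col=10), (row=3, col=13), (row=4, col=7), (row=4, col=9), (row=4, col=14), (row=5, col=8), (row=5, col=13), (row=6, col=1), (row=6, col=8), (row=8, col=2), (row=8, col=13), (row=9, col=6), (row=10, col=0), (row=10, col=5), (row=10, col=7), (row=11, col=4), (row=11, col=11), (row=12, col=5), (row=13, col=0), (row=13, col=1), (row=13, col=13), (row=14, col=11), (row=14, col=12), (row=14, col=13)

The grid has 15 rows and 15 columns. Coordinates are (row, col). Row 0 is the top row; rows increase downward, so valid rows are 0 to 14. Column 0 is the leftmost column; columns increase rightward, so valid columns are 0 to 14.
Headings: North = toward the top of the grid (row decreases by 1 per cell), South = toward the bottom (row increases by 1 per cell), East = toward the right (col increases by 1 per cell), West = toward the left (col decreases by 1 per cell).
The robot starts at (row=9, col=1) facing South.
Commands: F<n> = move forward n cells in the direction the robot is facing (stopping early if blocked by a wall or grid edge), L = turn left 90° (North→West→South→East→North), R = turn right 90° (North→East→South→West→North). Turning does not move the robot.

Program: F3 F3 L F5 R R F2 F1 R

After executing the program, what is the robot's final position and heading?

Answer: Final position: (row=12, col=1), facing North

Derivation:
Start: (row=9, col=1), facing South
  F3: move forward 3, now at (row=12, col=1)
  F3: move forward 0/3 (blocked), now at (row=12, col=1)
  L: turn left, now facing East
  F5: move forward 3/5 (blocked), now at (row=12, col=4)
  R: turn right, now facing South
  R: turn right, now facing West
  F2: move forward 2, now at (row=12, col=2)
  F1: move forward 1, now at (row=12, col=1)
  R: turn right, now facing North
Final: (row=12, col=1), facing North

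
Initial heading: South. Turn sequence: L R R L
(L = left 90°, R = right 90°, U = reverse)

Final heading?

Start: South
  L (left (90° counter-clockwise)) -> East
  R (right (90° clockwise)) -> South
  R (right (90° clockwise)) -> West
  L (left (90° counter-clockwise)) -> South
Final: South

Answer: Final heading: South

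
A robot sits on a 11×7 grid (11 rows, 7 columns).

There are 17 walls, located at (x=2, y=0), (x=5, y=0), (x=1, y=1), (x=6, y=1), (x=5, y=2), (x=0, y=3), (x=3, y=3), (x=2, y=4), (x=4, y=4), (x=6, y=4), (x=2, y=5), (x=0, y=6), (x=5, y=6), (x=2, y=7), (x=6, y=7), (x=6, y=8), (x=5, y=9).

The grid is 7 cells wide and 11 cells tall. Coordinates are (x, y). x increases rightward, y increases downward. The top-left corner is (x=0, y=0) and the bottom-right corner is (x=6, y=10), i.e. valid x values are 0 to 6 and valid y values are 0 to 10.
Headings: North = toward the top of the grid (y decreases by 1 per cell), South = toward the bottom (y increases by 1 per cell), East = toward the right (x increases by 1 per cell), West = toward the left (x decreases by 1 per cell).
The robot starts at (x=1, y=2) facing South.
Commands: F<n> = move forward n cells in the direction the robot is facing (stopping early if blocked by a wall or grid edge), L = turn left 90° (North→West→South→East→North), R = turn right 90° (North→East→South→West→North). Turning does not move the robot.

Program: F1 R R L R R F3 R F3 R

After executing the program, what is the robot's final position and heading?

Start: (x=1, y=2), facing South
  F1: move forward 1, now at (x=1, y=3)
  R: turn right, now facing West
  R: turn right, now facing North
  L: turn left, now facing West
  R: turn right, now facing North
  R: turn right, now facing East
  F3: move forward 1/3 (blocked), now at (x=2, y=3)
  R: turn right, now facing South
  F3: move forward 0/3 (blocked), now at (x=2, y=3)
  R: turn right, now facing West
Final: (x=2, y=3), facing West

Answer: Final position: (x=2, y=3), facing West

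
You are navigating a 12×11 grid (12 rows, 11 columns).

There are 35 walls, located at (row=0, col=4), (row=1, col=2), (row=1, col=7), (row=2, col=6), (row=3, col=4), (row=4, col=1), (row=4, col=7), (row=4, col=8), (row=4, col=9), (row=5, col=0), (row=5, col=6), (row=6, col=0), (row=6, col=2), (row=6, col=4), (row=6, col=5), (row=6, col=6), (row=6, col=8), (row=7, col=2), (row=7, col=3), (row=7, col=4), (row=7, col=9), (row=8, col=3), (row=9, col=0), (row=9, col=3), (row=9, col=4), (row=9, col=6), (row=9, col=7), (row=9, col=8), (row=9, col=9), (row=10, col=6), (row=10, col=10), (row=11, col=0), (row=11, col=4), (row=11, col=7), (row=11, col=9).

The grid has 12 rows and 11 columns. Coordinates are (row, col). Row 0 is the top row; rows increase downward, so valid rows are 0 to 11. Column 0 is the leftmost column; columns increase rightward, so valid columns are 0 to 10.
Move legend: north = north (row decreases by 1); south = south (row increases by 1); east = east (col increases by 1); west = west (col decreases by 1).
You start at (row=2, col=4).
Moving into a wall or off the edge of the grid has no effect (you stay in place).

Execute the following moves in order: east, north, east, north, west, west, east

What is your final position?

Start: (row=2, col=4)
  east (east): (row=2, col=4) -> (row=2, col=5)
  north (north): (row=2, col=5) -> (row=1, col=5)
  east (east): (row=1, col=5) -> (row=1, col=6)
  north (north): (row=1, col=6) -> (row=0, col=6)
  west (west): (row=0, col=6) -> (row=0, col=5)
  west (west): blocked, stay at (row=0, col=5)
  east (east): (row=0, col=5) -> (row=0, col=6)
Final: (row=0, col=6)

Answer: Final position: (row=0, col=6)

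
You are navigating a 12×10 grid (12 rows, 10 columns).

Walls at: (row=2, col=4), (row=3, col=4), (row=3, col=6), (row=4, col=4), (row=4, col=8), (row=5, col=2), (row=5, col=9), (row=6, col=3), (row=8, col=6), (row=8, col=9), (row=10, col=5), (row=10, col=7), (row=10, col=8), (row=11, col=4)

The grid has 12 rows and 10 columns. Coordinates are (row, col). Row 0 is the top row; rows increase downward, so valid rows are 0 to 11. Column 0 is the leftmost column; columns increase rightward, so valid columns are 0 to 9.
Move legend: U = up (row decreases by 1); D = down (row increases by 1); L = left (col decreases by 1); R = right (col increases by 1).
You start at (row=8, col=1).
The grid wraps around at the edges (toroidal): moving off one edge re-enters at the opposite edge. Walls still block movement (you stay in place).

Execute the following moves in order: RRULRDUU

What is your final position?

Start: (row=8, col=1)
  R (right): (row=8, col=1) -> (row=8, col=2)
  R (right): (row=8, col=2) -> (row=8, col=3)
  U (up): (row=8, col=3) -> (row=7, col=3)
  L (left): (row=7, col=3) -> (row=7, col=2)
  R (right): (row=7, col=2) -> (row=7, col=3)
  D (down): (row=7, col=3) -> (row=8, col=3)
  U (up): (row=8, col=3) -> (row=7, col=3)
  U (up): blocked, stay at (row=7, col=3)
Final: (row=7, col=3)

Answer: Final position: (row=7, col=3)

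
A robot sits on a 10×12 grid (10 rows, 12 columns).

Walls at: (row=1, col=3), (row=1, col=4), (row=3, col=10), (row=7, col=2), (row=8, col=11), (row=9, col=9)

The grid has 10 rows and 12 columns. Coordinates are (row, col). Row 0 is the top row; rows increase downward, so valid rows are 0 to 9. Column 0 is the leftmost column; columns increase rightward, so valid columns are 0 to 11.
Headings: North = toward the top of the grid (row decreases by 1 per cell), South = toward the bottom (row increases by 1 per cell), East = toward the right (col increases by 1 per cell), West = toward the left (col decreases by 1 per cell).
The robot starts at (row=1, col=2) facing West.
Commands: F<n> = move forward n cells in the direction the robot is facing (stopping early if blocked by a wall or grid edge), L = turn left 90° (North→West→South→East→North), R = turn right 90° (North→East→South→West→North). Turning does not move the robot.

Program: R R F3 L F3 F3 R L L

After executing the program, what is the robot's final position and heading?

Start: (row=1, col=2), facing West
  R: turn right, now facing North
  R: turn right, now facing East
  F3: move forward 0/3 (blocked), now at (row=1, col=2)
  L: turn left, now facing North
  F3: move forward 1/3 (blocked), now at (row=0, col=2)
  F3: move forward 0/3 (blocked), now at (row=0, col=2)
  R: turn right, now facing East
  L: turn left, now facing North
  L: turn left, now facing West
Final: (row=0, col=2), facing West

Answer: Final position: (row=0, col=2), facing West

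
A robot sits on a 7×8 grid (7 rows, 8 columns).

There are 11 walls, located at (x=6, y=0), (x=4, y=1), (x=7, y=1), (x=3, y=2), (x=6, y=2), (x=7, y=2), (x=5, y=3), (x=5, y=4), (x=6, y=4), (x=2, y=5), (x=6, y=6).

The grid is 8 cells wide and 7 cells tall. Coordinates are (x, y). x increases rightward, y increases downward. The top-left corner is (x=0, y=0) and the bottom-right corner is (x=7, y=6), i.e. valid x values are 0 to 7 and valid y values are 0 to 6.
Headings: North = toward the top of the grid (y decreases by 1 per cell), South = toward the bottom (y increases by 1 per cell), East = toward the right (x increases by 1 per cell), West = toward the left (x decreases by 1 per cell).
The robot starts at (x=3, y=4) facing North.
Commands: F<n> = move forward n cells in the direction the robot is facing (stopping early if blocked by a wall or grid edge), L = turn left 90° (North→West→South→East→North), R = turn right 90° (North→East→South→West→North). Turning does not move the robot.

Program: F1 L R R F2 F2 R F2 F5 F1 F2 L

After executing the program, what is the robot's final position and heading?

Answer: Final position: (x=4, y=6), facing East

Derivation:
Start: (x=3, y=4), facing North
  F1: move forward 1, now at (x=3, y=3)
  L: turn left, now facing West
  R: turn right, now facing North
  R: turn right, now facing East
  F2: move forward 1/2 (blocked), now at (x=4, y=3)
  F2: move forward 0/2 (blocked), now at (x=4, y=3)
  R: turn right, now facing South
  F2: move forward 2, now at (x=4, y=5)
  F5: move forward 1/5 (blocked), now at (x=4, y=6)
  F1: move forward 0/1 (blocked), now at (x=4, y=6)
  F2: move forward 0/2 (blocked), now at (x=4, y=6)
  L: turn left, now facing East
Final: (x=4, y=6), facing East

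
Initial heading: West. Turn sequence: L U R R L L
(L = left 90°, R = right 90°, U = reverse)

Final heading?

Start: West
  L (left (90° counter-clockwise)) -> South
  U (U-turn (180°)) -> North
  R (right (90° clockwise)) -> East
  R (right (90° clockwise)) -> South
  L (left (90° counter-clockwise)) -> East
  L (left (90° counter-clockwise)) -> North
Final: North

Answer: Final heading: North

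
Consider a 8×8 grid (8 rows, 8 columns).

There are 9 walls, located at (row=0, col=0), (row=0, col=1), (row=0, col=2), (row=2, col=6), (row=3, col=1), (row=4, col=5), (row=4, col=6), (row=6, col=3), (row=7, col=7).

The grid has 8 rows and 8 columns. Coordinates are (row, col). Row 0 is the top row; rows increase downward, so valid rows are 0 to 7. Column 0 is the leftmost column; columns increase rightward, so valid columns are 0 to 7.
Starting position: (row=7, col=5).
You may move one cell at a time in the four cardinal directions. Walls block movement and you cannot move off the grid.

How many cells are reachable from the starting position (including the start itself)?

BFS flood-fill from (row=7, col=5):
  Distance 0: (row=7, col=5)
  Distance 1: (row=6, col=5), (row=7, col=4), (row=7, col=6)
  Distance 2: (row=5, col=5), (row=6, col=4), (row=6, col=6), (row=7, col=3)
  Distance 3: (row=5, col=4), (row=5, col=6), (row=6, col=7), (row=7, col=2)
  Distance 4: (row=4, col=4), (row=5, col=3), (row=5, col=7), (row=6, col=2), (row=7, col=1)
  Distance 5: (row=3, col=4), (row=4, col=3), (row=4, col=7), (row=5, col=2), (row=6, col=1), (row=7, col=0)
  Distance 6: (row=2, col=4), (row=3, col=3), (row=3, col=5), (row=3, col=7), (row=4, col=2), (row=5, col=1), (row=6, col=0)
  Distance 7: (row=1, col=4), (row=2, col=3), (row=2, col=5), (row=2, col=7), (row=3, col=2), (row=3, col=6), (row=4, col=1), (row=5, col=0)
  Distance 8: (row=0, col=4), (row=1, col=3), (row=1, col=5), (row=1, col=7), (row=2, col=2), (row=4, col=0)
  Distance 9: (row=0, col=3), (row=0, col=5), (row=0, col=7), (row=1, col=2), (row=1, col=6), (row=2, col=1), (row=3, col=0)
  Distance 10: (row=0, col=6), (row=1, col=1), (row=2, col=0)
  Distance 11: (row=1, col=0)
Total reachable: 55 (grid has 55 open cells total)

Answer: Reachable cells: 55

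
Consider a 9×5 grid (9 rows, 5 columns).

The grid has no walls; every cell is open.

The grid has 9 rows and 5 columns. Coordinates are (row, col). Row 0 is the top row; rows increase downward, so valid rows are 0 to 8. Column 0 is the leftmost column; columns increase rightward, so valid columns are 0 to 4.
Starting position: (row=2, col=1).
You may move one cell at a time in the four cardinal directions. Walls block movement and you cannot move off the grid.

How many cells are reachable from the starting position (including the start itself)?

BFS flood-fill from (row=2, col=1):
  Distance 0: (row=2, col=1)
  Distance 1: (row=1, col=1), (row=2, col=0), (row=2, col=2), (row=3, col=1)
  Distance 2: (row=0, col=1), (row=1, col=0), (row=1, col=2), (row=2, col=3), (row=3, col=0), (row=3, col=2), (row=4, col=1)
  Distance 3: (row=0, col=0), (row=0, col=2), (row=1, col=3), (row=2, col=4), (row=3, col=3), (row=4, col=0), (row=4, col=2), (row=5, col=1)
  Distance 4: (row=0, col=3), (row=1, col=4), (row=3, col=4), (row=4, col=3), (row=5, col=0), (row=5, col=2), (row=6, col=1)
  Distance 5: (row=0, col=4), (row=4, col=4), (row=5, col=3), (row=6, col=0), (row=6, col=2), (row=7, col=1)
  Distance 6: (row=5, col=4), (row=6, col=3), (row=7, col=0), (row=7, col=2), (row=8, col=1)
  Distance 7: (row=6, col=4), (row=7, col=3), (row=8, col=0), (row=8, col=2)
  Distance 8: (row=7, col=4), (row=8, col=3)
  Distance 9: (row=8, col=4)
Total reachable: 45 (grid has 45 open cells total)

Answer: Reachable cells: 45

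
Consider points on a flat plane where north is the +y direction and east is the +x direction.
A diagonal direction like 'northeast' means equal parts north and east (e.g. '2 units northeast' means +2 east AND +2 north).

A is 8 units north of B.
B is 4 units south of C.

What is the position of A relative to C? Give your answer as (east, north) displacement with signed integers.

Answer: A is at (east=0, north=4) relative to C.

Derivation:
Place C at the origin (east=0, north=0).
  B is 4 units south of C: delta (east=+0, north=-4); B at (east=0, north=-4).
  A is 8 units north of B: delta (east=+0, north=+8); A at (east=0, north=4).
Therefore A relative to C: (east=0, north=4).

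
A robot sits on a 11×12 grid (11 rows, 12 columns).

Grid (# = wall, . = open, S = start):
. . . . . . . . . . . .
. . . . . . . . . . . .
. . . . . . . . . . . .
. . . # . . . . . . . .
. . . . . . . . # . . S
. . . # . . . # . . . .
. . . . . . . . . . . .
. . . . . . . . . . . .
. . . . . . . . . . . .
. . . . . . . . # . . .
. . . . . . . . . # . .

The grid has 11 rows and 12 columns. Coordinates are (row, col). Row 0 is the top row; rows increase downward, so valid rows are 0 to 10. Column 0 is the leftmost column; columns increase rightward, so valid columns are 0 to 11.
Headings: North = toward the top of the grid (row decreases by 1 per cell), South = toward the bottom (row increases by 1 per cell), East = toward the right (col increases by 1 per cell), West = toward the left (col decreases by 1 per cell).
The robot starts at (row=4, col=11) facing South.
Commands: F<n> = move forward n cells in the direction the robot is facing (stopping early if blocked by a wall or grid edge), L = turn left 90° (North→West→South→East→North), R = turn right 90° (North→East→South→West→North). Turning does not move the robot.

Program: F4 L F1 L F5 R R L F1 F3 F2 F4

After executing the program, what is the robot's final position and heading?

Answer: Final position: (row=3, col=11), facing East

Derivation:
Start: (row=4, col=11), facing South
  F4: move forward 4, now at (row=8, col=11)
  L: turn left, now facing East
  F1: move forward 0/1 (blocked), now at (row=8, col=11)
  L: turn left, now facing North
  F5: move forward 5, now at (row=3, col=11)
  R: turn right, now facing East
  R: turn right, now facing South
  L: turn left, now facing East
  F1: move forward 0/1 (blocked), now at (row=3, col=11)
  F3: move forward 0/3 (blocked), now at (row=3, col=11)
  F2: move forward 0/2 (blocked), now at (row=3, col=11)
  F4: move forward 0/4 (blocked), now at (row=3, col=11)
Final: (row=3, col=11), facing East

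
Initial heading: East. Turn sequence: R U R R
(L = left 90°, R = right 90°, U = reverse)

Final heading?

Answer: Final heading: South

Derivation:
Start: East
  R (right (90° clockwise)) -> South
  U (U-turn (180°)) -> North
  R (right (90° clockwise)) -> East
  R (right (90° clockwise)) -> South
Final: South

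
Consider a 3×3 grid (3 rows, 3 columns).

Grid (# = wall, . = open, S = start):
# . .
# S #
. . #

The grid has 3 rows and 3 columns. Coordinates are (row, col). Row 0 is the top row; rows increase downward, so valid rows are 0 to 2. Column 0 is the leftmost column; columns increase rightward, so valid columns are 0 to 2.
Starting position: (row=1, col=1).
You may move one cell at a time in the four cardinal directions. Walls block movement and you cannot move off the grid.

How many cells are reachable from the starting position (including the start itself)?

Answer: Reachable cells: 5

Derivation:
BFS flood-fill from (row=1, col=1):
  Distance 0: (row=1, col=1)
  Distance 1: (row=0, col=1), (row=2, col=1)
  Distance 2: (row=0, col=2), (row=2, col=0)
Total reachable: 5 (grid has 5 open cells total)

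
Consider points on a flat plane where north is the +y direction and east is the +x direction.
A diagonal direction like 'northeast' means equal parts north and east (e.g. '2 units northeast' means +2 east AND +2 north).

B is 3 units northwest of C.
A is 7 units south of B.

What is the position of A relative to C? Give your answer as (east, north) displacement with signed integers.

Place C at the origin (east=0, north=0).
  B is 3 units northwest of C: delta (east=-3, north=+3); B at (east=-3, north=3).
  A is 7 units south of B: delta (east=+0, north=-7); A at (east=-3, north=-4).
Therefore A relative to C: (east=-3, north=-4).

Answer: A is at (east=-3, north=-4) relative to C.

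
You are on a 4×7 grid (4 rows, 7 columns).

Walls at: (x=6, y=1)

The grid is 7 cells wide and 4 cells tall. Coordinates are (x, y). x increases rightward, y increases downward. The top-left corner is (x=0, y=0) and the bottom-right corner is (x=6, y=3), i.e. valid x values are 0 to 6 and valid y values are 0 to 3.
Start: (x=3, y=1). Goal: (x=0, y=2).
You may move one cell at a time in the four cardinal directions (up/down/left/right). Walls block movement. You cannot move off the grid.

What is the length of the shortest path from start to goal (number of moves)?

BFS from (x=3, y=1) until reaching (x=0, y=2):
  Distance 0: (x=3, y=1)
  Distance 1: (x=3, y=0), (x=2, y=1), (x=4, y=1), (x=3, y=2)
  Distance 2: (x=2, y=0), (x=4, y=0), (x=1, y=1), (x=5, y=1), (x=2, y=2), (x=4, y=2), (x=3, y=3)
  Distance 3: (x=1, y=0), (x=5, y=0), (x=0, y=1), (x=1, y=2), (x=5, y=2), (x=2, y=3), (x=4, y=3)
  Distance 4: (x=0, y=0), (x=6, y=0), (x=0, y=2), (x=6, y=2), (x=1, y=3), (x=5, y=3)  <- goal reached here
One shortest path (4 moves): (x=3, y=1) -> (x=2, y=1) -> (x=1, y=1) -> (x=0, y=1) -> (x=0, y=2)

Answer: Shortest path length: 4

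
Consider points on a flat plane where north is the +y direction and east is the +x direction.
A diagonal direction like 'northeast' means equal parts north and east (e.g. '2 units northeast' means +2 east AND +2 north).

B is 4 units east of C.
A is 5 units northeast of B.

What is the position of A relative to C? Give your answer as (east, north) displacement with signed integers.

Answer: A is at (east=9, north=5) relative to C.

Derivation:
Place C at the origin (east=0, north=0).
  B is 4 units east of C: delta (east=+4, north=+0); B at (east=4, north=0).
  A is 5 units northeast of B: delta (east=+5, north=+5); A at (east=9, north=5).
Therefore A relative to C: (east=9, north=5).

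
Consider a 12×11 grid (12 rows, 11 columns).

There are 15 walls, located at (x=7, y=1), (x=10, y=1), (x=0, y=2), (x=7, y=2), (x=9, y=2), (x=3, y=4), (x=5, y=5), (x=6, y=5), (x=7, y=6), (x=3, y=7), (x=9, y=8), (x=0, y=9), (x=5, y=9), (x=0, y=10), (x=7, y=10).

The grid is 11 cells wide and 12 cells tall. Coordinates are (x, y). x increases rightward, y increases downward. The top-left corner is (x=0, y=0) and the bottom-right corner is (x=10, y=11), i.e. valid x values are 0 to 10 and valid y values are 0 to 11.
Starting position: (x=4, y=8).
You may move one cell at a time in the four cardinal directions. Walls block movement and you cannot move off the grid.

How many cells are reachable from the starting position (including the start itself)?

BFS flood-fill from (x=4, y=8):
  Distance 0: (x=4, y=8)
  Distance 1: (x=4, y=7), (x=3, y=8), (x=5, y=8), (x=4, y=9)
  Distance 2: (x=4, y=6), (x=5, y=7), (x=2, y=8), (x=6, y=8), (x=3, y=9), (x=4, y=10)
  Distance 3: (x=4, y=5), (x=3, y=6), (x=5, y=6), (x=2, y=7), (x=6, y=7), (x=1, y=8), (x=7, y=8), (x=2, y=9), (x=6, y=9), (x=3, y=10), (x=5, y=10), (x=4, y=11)
  Distance 4: (x=4, y=4), (x=3, y=5), (x=2, y=6), (x=6, y=6), (x=1, y=7), (x=7, y=7), (x=0, y=8), (x=8, y=8), (x=1, y=9), (x=7, y=9), (x=2, y=10), (x=6, y=10), (x=3, y=11), (x=5, y=11)
  Distance 5: (x=4, y=3), (x=5, y=4), (x=2, y=5), (x=1, y=6), (x=0, y=7), (x=8, y=7), (x=8, y=9), (x=1, y=10), (x=2, y=11), (x=6, y=11)
  Distance 6: (x=4, y=2), (x=3, y=3), (x=5, y=3), (x=2, y=4), (x=6, y=4), (x=1, y=5), (x=0, y=6), (x=8, y=6), (x=9, y=7), (x=9, y=9), (x=8, y=10), (x=1, y=11), (x=7, y=11)
  Distance 7: (x=4, y=1), (x=3, y=2), (x=5, y=2), (x=2, y=3), (x=6, y=3), (x=1, y=4), (x=7, y=4), (x=0, y=5), (x=8, y=5), (x=9, y=6), (x=10, y=7), (x=10, y=9), (x=9, y=10), (x=0, y=11), (x=8, y=11)
  Distance 8: (x=4, y=0), (x=3, y=1), (x=5, y=1), (x=2, y=2), (x=6, y=2), (x=1, y=3), (x=7, y=3), (x=0, y=4), (x=8, y=4), (x=7, y=5), (x=9, y=5), (x=10, y=6), (x=10, y=8), (x=10, y=10), (x=9, y=11)
  Distance 9: (x=3, y=0), (x=5, y=0), (x=2, y=1), (x=6, y=1), (x=1, y=2), (x=0, y=3), (x=8, y=3), (x=9, y=4), (x=10, y=5), (x=10, y=11)
  Distance 10: (x=2, y=0), (x=6, y=0), (x=1, y=1), (x=8, y=2), (x=9, y=3), (x=10, y=4)
  Distance 11: (x=1, y=0), (x=7, y=0), (x=0, y=1), (x=8, y=1), (x=10, y=3)
  Distance 12: (x=0, y=0), (x=8, y=0), (x=9, y=1), (x=10, y=2)
  Distance 13: (x=9, y=0)
  Distance 14: (x=10, y=0)
Total reachable: 117 (grid has 117 open cells total)

Answer: Reachable cells: 117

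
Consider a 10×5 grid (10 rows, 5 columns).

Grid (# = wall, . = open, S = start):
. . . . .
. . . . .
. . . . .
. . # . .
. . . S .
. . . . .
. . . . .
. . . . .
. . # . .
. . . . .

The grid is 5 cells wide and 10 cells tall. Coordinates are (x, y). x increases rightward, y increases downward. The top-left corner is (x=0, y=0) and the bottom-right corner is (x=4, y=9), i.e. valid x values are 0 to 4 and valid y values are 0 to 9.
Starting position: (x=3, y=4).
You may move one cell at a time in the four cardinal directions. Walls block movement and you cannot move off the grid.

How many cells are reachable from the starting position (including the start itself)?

Answer: Reachable cells: 48

Derivation:
BFS flood-fill from (x=3, y=4):
  Distance 0: (x=3, y=4)
  Distance 1: (x=3, y=3), (x=2, y=4), (x=4, y=4), (x=3, y=5)
  Distance 2: (x=3, y=2), (x=4, y=3), (x=1, y=4), (x=2, y=5), (x=4, y=5), (x=3, y=6)
  Distance 3: (x=3, y=1), (x=2, y=2), (x=4, y=2), (x=1, y=3), (x=0, y=4), (x=1, y=5), (x=2, y=6), (x=4, y=6), (x=3, y=7)
  Distance 4: (x=3, y=0), (x=2, y=1), (x=4, y=1), (x=1, y=2), (x=0, y=3), (x=0, y=5), (x=1, y=6), (x=2, y=7), (x=4, y=7), (x=3, y=8)
  Distance 5: (x=2, y=0), (x=4, y=0), (x=1, y=1), (x=0, y=2), (x=0, y=6), (x=1, y=7), (x=4, y=8), (x=3, y=9)
  Distance 6: (x=1, y=0), (x=0, y=1), (x=0, y=7), (x=1, y=8), (x=2, y=9), (x=4, y=9)
  Distance 7: (x=0, y=0), (x=0, y=8), (x=1, y=9)
  Distance 8: (x=0, y=9)
Total reachable: 48 (grid has 48 open cells total)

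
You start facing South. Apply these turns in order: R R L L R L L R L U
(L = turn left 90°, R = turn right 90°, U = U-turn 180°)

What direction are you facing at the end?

Answer: Final heading: West

Derivation:
Start: South
  R (right (90° clockwise)) -> West
  R (right (90° clockwise)) -> North
  L (left (90° counter-clockwise)) -> West
  L (left (90° counter-clockwise)) -> South
  R (right (90° clockwise)) -> West
  L (left (90° counter-clockwise)) -> South
  L (left (90° counter-clockwise)) -> East
  R (right (90° clockwise)) -> South
  L (left (90° counter-clockwise)) -> East
  U (U-turn (180°)) -> West
Final: West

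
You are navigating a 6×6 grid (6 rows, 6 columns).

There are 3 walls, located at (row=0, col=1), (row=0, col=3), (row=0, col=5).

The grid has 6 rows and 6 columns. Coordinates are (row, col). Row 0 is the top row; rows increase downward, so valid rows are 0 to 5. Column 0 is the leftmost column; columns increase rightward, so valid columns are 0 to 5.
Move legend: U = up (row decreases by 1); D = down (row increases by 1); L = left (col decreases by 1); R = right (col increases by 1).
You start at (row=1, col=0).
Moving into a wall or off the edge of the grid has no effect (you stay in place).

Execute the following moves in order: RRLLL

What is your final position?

Start: (row=1, col=0)
  R (right): (row=1, col=0) -> (row=1, col=1)
  R (right): (row=1, col=1) -> (row=1, col=2)
  L (left): (row=1, col=2) -> (row=1, col=1)
  L (left): (row=1, col=1) -> (row=1, col=0)
  L (left): blocked, stay at (row=1, col=0)
Final: (row=1, col=0)

Answer: Final position: (row=1, col=0)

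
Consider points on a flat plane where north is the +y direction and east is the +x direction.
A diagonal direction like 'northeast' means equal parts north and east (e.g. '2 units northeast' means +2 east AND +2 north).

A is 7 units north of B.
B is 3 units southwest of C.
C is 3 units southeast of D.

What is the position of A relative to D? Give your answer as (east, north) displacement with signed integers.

Answer: A is at (east=0, north=1) relative to D.

Derivation:
Place D at the origin (east=0, north=0).
  C is 3 units southeast of D: delta (east=+3, north=-3); C at (east=3, north=-3).
  B is 3 units southwest of C: delta (east=-3, north=-3); B at (east=0, north=-6).
  A is 7 units north of B: delta (east=+0, north=+7); A at (east=0, north=1).
Therefore A relative to D: (east=0, north=1).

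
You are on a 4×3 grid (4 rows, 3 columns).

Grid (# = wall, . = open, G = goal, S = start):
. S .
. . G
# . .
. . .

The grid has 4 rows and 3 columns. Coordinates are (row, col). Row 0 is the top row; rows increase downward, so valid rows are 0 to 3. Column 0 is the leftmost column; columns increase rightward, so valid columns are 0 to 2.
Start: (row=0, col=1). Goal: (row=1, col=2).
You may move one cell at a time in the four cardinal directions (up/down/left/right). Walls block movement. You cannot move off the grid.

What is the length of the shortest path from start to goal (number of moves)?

Answer: Shortest path length: 2

Derivation:
BFS from (row=0, col=1) until reaching (row=1, col=2):
  Distance 0: (row=0, col=1)
  Distance 1: (row=0, col=0), (row=0, col=2), (row=1, col=1)
  Distance 2: (row=1, col=0), (row=1, col=2), (row=2, col=1)  <- goal reached here
One shortest path (2 moves): (row=0, col=1) -> (row=0, col=2) -> (row=1, col=2)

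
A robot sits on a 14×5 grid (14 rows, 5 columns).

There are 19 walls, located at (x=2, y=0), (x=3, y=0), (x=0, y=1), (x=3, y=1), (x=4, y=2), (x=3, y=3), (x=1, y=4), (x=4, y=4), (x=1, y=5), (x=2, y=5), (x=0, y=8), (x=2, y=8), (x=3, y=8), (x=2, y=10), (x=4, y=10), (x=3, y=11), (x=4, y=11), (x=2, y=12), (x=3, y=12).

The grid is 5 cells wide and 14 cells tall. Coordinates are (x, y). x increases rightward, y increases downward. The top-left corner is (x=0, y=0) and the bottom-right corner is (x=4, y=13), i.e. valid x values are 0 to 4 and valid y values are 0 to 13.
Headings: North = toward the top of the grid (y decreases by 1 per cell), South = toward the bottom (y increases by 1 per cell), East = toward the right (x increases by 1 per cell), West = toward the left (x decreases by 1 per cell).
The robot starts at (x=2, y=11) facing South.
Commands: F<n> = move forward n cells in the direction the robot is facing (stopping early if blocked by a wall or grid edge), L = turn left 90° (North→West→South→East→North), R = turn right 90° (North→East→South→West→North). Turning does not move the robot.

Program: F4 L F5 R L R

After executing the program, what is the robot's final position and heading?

Start: (x=2, y=11), facing South
  F4: move forward 0/4 (blocked), now at (x=2, y=11)
  L: turn left, now facing East
  F5: move forward 0/5 (blocked), now at (x=2, y=11)
  R: turn right, now facing South
  L: turn left, now facing East
  R: turn right, now facing South
Final: (x=2, y=11), facing South

Answer: Final position: (x=2, y=11), facing South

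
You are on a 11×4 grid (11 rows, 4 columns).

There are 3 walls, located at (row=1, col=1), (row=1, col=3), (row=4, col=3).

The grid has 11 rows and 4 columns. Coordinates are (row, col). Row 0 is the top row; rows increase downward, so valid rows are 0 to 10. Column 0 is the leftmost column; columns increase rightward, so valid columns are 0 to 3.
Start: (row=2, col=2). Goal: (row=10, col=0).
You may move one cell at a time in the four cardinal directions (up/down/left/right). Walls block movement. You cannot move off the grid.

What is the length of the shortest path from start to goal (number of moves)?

BFS from (row=2, col=2) until reaching (row=10, col=0):
  Distance 0: (row=2, col=2)
  Distance 1: (row=1, col=2), (row=2, col=1), (row=2, col=3), (row=3, col=2)
  Distance 2: (row=0, col=2), (row=2, col=0), (row=3, col=1), (row=3, col=3), (row=4, col=2)
  Distance 3: (row=0, col=1), (row=0, col=3), (row=1, col=0), (row=3, col=0), (row=4, col=1), (row=5, col=2)
  Distance 4: (row=0, col=0), (row=4, col=0), (row=5, col=1), (row=5, col=3), (row=6, col=2)
  Distance 5: (row=5, col=0), (row=6, col=1), (row=6, col=3), (row=7, col=2)
  Distance 6: (row=6, col=0), (row=7, col=1), (row=7, col=3), (row=8, col=2)
  Distance 7: (row=7, col=0), (row=8, col=1), (row=8, col=3), (row=9, col=2)
  Distance 8: (row=8, col=0), (row=9, col=1), (row=9, col=3), (row=10, col=2)
  Distance 9: (row=9, col=0), (row=10, col=1), (row=10, col=3)
  Distance 10: (row=10, col=0)  <- goal reached here
One shortest path (10 moves): (row=2, col=2) -> (row=2, col=1) -> (row=2, col=0) -> (row=3, col=0) -> (row=4, col=0) -> (row=5, col=0) -> (row=6, col=0) -> (row=7, col=0) -> (row=8, col=0) -> (row=9, col=0) -> (row=10, col=0)

Answer: Shortest path length: 10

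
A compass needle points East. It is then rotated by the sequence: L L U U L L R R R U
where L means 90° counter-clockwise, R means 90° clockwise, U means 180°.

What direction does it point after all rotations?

Answer: Final heading: South

Derivation:
Start: East
  L (left (90° counter-clockwise)) -> North
  L (left (90° counter-clockwise)) -> West
  U (U-turn (180°)) -> East
  U (U-turn (180°)) -> West
  L (left (90° counter-clockwise)) -> South
  L (left (90° counter-clockwise)) -> East
  R (right (90° clockwise)) -> South
  R (right (90° clockwise)) -> West
  R (right (90° clockwise)) -> North
  U (U-turn (180°)) -> South
Final: South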